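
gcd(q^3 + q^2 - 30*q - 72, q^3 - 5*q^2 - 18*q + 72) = q^2 - 2*q - 24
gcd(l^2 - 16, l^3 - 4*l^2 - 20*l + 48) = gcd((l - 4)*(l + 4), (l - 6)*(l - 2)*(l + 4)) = l + 4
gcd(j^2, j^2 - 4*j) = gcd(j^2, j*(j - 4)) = j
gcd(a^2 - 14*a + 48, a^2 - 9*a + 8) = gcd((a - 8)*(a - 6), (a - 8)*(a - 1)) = a - 8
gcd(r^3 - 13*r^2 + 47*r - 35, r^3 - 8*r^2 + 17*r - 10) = r^2 - 6*r + 5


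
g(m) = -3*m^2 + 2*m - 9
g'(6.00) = -34.00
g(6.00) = -105.00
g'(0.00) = 2.00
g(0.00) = -9.00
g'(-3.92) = 25.52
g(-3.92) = -62.94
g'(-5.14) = 32.84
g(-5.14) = -98.54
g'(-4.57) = 29.42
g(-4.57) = -80.79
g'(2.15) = -10.90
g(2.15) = -18.57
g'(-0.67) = 6.02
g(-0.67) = -11.69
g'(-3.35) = 22.10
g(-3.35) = -49.37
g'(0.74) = -2.44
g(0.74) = -9.16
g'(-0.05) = 2.30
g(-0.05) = -9.11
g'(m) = 2 - 6*m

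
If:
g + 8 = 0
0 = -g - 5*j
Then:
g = -8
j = 8/5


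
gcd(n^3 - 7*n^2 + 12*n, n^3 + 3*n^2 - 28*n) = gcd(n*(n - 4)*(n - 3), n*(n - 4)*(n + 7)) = n^2 - 4*n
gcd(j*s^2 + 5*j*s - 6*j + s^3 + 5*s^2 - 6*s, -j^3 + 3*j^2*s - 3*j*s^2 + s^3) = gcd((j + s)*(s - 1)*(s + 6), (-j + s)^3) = 1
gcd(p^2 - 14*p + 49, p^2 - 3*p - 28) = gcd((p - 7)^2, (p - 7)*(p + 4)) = p - 7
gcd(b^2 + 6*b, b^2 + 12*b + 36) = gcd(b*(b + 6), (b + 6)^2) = b + 6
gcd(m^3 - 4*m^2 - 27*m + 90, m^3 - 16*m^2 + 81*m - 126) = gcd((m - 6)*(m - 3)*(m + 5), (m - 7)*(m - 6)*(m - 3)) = m^2 - 9*m + 18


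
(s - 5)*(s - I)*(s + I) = s^3 - 5*s^2 + s - 5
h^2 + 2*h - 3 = (h - 1)*(h + 3)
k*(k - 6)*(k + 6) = k^3 - 36*k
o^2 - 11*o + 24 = (o - 8)*(o - 3)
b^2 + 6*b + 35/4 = (b + 5/2)*(b + 7/2)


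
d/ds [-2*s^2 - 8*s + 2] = -4*s - 8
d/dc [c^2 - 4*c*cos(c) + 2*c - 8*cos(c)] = 4*c*sin(c) + 2*c + 8*sin(c) - 4*cos(c) + 2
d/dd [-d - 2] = -1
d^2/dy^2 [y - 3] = 0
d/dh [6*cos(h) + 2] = -6*sin(h)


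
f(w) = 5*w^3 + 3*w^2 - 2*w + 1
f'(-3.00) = 115.00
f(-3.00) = -101.00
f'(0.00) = -2.00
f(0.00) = 1.00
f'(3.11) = 161.74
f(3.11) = 174.20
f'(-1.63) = 28.07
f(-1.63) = -9.42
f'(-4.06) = 220.89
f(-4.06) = -276.05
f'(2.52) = 108.38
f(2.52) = 95.03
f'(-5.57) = 429.95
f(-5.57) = -758.83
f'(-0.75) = 1.94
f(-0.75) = 2.08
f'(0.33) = 1.61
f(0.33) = 0.85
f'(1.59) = 45.46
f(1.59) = 25.50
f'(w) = 15*w^2 + 6*w - 2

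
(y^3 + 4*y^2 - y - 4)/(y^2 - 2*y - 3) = (y^2 + 3*y - 4)/(y - 3)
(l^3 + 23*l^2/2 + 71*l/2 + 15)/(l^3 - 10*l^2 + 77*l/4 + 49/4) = 2*(l^2 + 11*l + 30)/(2*l^2 - 21*l + 49)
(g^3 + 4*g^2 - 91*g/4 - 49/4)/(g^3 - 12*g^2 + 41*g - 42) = (4*g^3 + 16*g^2 - 91*g - 49)/(4*(g^3 - 12*g^2 + 41*g - 42))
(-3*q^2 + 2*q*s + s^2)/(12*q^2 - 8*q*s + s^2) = (-3*q^2 + 2*q*s + s^2)/(12*q^2 - 8*q*s + s^2)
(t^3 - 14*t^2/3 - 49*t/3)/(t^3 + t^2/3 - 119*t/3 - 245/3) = t/(t + 5)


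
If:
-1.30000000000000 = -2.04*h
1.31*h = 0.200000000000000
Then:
No Solution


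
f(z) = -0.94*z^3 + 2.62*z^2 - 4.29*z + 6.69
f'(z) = -2.82*z^2 + 5.24*z - 4.29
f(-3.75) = 109.19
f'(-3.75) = -63.60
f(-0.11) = 7.19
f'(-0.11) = -4.90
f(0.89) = 4.28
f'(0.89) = -1.86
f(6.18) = -141.63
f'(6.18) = -79.61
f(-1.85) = 29.55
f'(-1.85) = -23.64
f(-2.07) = 35.13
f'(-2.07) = -27.22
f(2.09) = 0.59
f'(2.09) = -5.66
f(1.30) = 3.48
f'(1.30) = -2.24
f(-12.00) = 2059.77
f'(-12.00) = -473.25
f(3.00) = -7.98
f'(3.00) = -13.95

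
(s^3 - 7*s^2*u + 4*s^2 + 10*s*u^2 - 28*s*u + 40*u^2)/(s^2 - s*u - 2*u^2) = (s^2 - 5*s*u + 4*s - 20*u)/(s + u)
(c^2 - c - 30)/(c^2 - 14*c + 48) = (c + 5)/(c - 8)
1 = 1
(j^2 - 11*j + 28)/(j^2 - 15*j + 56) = (j - 4)/(j - 8)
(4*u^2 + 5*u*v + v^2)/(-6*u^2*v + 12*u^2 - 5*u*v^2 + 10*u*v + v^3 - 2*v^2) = (-4*u - v)/(6*u*v - 12*u - v^2 + 2*v)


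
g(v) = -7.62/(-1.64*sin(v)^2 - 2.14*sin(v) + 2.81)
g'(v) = -7.62*(3.28*sin(v)*cos(v) + 2.14*cos(v))/(-1.64*sin(v)^2 - 2.14*sin(v) + 2.81)^2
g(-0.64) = -2.18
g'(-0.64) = -0.09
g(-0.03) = -2.65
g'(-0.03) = -1.88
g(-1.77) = -2.29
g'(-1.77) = -0.15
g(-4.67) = 7.90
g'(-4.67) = 1.88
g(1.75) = 8.62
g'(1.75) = 9.34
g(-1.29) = -2.27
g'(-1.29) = 0.19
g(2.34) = -17.89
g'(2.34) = 131.37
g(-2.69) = -2.22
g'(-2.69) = 0.41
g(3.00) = -3.08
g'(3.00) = 3.20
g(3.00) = -3.08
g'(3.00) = 3.20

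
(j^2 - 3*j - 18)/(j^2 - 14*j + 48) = (j + 3)/(j - 8)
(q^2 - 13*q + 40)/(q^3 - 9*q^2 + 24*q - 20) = (q - 8)/(q^2 - 4*q + 4)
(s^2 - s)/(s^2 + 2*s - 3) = s/(s + 3)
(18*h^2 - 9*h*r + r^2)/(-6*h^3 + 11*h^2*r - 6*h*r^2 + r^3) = (-6*h + r)/(2*h^2 - 3*h*r + r^2)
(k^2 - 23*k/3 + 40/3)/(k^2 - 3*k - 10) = (k - 8/3)/(k + 2)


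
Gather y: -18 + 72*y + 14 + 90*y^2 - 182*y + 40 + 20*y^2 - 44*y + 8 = 110*y^2 - 154*y + 44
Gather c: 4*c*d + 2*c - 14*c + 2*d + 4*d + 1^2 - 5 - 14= c*(4*d - 12) + 6*d - 18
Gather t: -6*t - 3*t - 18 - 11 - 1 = -9*t - 30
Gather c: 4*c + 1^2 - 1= 4*c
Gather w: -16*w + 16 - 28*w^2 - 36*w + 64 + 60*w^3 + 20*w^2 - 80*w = 60*w^3 - 8*w^2 - 132*w + 80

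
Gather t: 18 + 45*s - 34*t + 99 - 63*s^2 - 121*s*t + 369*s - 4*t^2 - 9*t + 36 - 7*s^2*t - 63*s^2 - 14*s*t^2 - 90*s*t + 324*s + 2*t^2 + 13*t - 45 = -126*s^2 + 738*s + t^2*(-14*s - 2) + t*(-7*s^2 - 211*s - 30) + 108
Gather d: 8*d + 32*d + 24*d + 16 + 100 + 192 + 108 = 64*d + 416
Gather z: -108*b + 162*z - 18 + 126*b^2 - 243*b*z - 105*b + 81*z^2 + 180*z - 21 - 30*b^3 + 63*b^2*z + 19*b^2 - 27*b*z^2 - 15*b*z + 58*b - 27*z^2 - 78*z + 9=-30*b^3 + 145*b^2 - 155*b + z^2*(54 - 27*b) + z*(63*b^2 - 258*b + 264) - 30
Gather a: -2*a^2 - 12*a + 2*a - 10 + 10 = -2*a^2 - 10*a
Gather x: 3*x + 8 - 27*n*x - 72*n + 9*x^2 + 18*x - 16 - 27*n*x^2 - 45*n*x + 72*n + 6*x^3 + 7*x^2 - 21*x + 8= -72*n*x + 6*x^3 + x^2*(16 - 27*n)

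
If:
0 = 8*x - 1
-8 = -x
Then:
No Solution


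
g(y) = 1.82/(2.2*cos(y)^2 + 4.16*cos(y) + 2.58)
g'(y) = 1.82*(4.4*sin(y)*cos(y) + 4.16*sin(y))/(2.2*cos(y)^2 + 4.16*cos(y) + 2.58)^2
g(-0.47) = 0.23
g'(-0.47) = -0.10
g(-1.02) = 0.34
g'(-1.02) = -0.35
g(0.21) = 0.21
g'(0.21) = 0.04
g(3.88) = 2.58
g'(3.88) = -2.22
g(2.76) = 2.96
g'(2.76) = 0.14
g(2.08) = 1.69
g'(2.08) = 2.77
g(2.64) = 2.92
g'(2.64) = 0.68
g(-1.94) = 1.33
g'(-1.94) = -2.34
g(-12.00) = 0.24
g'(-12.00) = 0.13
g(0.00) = 0.20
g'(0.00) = 0.00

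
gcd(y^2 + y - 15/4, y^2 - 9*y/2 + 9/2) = y - 3/2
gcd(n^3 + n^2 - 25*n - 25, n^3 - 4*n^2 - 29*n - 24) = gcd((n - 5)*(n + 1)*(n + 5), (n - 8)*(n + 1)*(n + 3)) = n + 1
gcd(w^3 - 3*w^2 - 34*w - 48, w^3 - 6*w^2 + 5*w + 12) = 1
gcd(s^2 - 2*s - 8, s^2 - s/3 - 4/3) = 1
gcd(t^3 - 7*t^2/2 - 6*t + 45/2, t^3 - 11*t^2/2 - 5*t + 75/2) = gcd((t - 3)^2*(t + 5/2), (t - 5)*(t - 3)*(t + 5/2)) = t^2 - t/2 - 15/2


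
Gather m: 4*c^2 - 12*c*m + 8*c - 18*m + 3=4*c^2 + 8*c + m*(-12*c - 18) + 3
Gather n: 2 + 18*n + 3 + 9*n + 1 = 27*n + 6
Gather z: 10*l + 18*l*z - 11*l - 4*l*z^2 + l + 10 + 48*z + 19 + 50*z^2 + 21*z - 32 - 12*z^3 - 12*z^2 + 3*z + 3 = -12*z^3 + z^2*(38 - 4*l) + z*(18*l + 72)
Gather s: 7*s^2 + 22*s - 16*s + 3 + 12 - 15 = 7*s^2 + 6*s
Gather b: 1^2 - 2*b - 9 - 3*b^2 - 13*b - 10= -3*b^2 - 15*b - 18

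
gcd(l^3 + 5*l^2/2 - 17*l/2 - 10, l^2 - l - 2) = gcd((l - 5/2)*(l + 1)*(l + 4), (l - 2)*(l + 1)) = l + 1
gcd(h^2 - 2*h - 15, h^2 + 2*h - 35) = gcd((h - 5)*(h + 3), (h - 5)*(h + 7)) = h - 5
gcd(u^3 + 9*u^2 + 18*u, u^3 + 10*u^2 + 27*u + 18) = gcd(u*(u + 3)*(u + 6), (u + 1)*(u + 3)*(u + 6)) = u^2 + 9*u + 18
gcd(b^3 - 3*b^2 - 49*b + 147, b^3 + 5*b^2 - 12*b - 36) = b - 3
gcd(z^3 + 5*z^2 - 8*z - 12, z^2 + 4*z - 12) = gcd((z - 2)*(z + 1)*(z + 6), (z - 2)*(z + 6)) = z^2 + 4*z - 12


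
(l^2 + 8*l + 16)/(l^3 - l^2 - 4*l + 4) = (l^2 + 8*l + 16)/(l^3 - l^2 - 4*l + 4)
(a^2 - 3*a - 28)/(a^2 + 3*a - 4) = (a - 7)/(a - 1)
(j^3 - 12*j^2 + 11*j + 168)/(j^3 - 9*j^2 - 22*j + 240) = (j^2 - 4*j - 21)/(j^2 - j - 30)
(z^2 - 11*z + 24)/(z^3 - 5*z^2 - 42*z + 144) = 1/(z + 6)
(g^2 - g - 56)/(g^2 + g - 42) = (g - 8)/(g - 6)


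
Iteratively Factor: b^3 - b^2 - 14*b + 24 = (b + 4)*(b^2 - 5*b + 6) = (b - 3)*(b + 4)*(b - 2)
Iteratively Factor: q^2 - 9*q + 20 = (q - 4)*(q - 5)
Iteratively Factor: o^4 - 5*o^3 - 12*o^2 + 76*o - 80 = (o - 5)*(o^3 - 12*o + 16) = (o - 5)*(o - 2)*(o^2 + 2*o - 8) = (o - 5)*(o - 2)^2*(o + 4)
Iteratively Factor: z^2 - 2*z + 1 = (z - 1)*(z - 1)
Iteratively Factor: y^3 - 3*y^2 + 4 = (y - 2)*(y^2 - y - 2) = (y - 2)^2*(y + 1)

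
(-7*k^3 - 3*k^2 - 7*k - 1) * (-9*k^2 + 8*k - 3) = 63*k^5 - 29*k^4 + 60*k^3 - 38*k^2 + 13*k + 3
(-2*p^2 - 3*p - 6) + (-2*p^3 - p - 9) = -2*p^3 - 2*p^2 - 4*p - 15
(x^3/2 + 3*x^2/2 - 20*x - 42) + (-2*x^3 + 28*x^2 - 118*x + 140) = -3*x^3/2 + 59*x^2/2 - 138*x + 98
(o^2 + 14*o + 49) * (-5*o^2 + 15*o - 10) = -5*o^4 - 55*o^3 - 45*o^2 + 595*o - 490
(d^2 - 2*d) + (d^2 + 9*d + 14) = 2*d^2 + 7*d + 14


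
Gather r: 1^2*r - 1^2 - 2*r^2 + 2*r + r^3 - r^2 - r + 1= r^3 - 3*r^2 + 2*r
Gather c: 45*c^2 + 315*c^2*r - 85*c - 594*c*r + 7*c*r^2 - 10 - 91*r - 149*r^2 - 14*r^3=c^2*(315*r + 45) + c*(7*r^2 - 594*r - 85) - 14*r^3 - 149*r^2 - 91*r - 10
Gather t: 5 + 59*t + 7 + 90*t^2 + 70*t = 90*t^2 + 129*t + 12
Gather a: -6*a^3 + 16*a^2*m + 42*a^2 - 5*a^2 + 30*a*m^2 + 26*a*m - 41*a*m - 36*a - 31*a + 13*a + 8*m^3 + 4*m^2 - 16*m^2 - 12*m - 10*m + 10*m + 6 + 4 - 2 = -6*a^3 + a^2*(16*m + 37) + a*(30*m^2 - 15*m - 54) + 8*m^3 - 12*m^2 - 12*m + 8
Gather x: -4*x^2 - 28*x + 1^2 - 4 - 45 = -4*x^2 - 28*x - 48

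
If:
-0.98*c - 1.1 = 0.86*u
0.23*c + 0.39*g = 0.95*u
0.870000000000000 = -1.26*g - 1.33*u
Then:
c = -0.83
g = -0.33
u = -0.34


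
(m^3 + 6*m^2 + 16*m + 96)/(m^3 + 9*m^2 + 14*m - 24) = (m^2 + 16)/(m^2 + 3*m - 4)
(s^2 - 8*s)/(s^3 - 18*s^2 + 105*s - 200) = s/(s^2 - 10*s + 25)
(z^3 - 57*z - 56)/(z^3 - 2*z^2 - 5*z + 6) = (z^3 - 57*z - 56)/(z^3 - 2*z^2 - 5*z + 6)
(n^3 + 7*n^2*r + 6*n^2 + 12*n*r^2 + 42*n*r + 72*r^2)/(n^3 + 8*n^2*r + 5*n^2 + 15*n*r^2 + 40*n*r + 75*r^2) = (n^2 + 4*n*r + 6*n + 24*r)/(n^2 + 5*n*r + 5*n + 25*r)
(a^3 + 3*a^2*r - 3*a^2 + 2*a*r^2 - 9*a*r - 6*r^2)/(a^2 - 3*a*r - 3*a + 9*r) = (-a^2 - 3*a*r - 2*r^2)/(-a + 3*r)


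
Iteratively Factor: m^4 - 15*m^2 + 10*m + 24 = (m - 2)*(m^3 + 2*m^2 - 11*m - 12) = (m - 3)*(m - 2)*(m^2 + 5*m + 4) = (m - 3)*(m - 2)*(m + 1)*(m + 4)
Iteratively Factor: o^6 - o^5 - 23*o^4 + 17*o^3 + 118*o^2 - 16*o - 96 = (o + 4)*(o^5 - 5*o^4 - 3*o^3 + 29*o^2 + 2*o - 24) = (o - 4)*(o + 4)*(o^4 - o^3 - 7*o^2 + o + 6) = (o - 4)*(o + 2)*(o + 4)*(o^3 - 3*o^2 - o + 3) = (o - 4)*(o - 3)*(o + 2)*(o + 4)*(o^2 - 1) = (o - 4)*(o - 3)*(o + 1)*(o + 2)*(o + 4)*(o - 1)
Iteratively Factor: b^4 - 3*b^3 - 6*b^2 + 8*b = (b - 1)*(b^3 - 2*b^2 - 8*b) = (b - 4)*(b - 1)*(b^2 + 2*b) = (b - 4)*(b - 1)*(b + 2)*(b)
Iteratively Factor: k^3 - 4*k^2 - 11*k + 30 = (k - 5)*(k^2 + k - 6) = (k - 5)*(k + 3)*(k - 2)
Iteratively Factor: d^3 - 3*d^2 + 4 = (d + 1)*(d^2 - 4*d + 4) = (d - 2)*(d + 1)*(d - 2)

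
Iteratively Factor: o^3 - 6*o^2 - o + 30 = (o - 5)*(o^2 - o - 6) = (o - 5)*(o - 3)*(o + 2)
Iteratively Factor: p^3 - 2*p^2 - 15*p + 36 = (p - 3)*(p^2 + p - 12) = (p - 3)^2*(p + 4)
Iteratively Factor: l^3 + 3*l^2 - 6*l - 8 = (l - 2)*(l^2 + 5*l + 4) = (l - 2)*(l + 1)*(l + 4)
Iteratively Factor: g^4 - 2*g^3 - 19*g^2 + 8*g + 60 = (g + 3)*(g^3 - 5*g^2 - 4*g + 20) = (g - 2)*(g + 3)*(g^2 - 3*g - 10) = (g - 5)*(g - 2)*(g + 3)*(g + 2)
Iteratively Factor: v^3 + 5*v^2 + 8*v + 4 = (v + 2)*(v^2 + 3*v + 2) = (v + 1)*(v + 2)*(v + 2)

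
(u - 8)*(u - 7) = u^2 - 15*u + 56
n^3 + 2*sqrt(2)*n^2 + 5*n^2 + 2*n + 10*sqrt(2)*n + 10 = (n + 5)*(n + sqrt(2))^2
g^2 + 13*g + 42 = (g + 6)*(g + 7)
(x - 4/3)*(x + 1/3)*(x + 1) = x^3 - 13*x/9 - 4/9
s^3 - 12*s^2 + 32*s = s*(s - 8)*(s - 4)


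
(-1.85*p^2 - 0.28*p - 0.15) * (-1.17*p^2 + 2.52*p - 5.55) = 2.1645*p^4 - 4.3344*p^3 + 9.7374*p^2 + 1.176*p + 0.8325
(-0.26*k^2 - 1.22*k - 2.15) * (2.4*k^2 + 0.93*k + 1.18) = -0.624*k^4 - 3.1698*k^3 - 6.6014*k^2 - 3.4391*k - 2.537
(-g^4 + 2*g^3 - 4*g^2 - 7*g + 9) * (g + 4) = -g^5 - 2*g^4 + 4*g^3 - 23*g^2 - 19*g + 36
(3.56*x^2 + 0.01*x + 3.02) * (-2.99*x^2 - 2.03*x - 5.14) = -10.6444*x^4 - 7.2567*x^3 - 27.3485*x^2 - 6.182*x - 15.5228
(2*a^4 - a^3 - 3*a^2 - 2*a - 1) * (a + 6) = 2*a^5 + 11*a^4 - 9*a^3 - 20*a^2 - 13*a - 6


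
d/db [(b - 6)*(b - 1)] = 2*b - 7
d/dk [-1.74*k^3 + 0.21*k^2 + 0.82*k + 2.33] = -5.22*k^2 + 0.42*k + 0.82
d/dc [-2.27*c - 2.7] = -2.27000000000000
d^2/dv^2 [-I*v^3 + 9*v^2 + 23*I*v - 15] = -6*I*v + 18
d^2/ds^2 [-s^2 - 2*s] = -2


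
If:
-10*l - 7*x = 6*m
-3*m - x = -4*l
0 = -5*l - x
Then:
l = 0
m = 0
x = 0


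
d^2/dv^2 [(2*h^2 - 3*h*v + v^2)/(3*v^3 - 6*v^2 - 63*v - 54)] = 2*((-(3*h - 2*v)*(-3*v^2 + 4*v + 21) - (3*v - 2)*(2*h^2 - 3*h*v + v^2))*(-v^3 + 2*v^2 + 21*v + 18) - (2*h^2 - 3*h*v + v^2)*(-3*v^2 + 4*v + 21)^2 - (-v^3 + 2*v^2 + 21*v + 18)^2)/(3*(-v^3 + 2*v^2 + 21*v + 18)^3)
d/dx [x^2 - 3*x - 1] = 2*x - 3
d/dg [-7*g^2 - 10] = -14*g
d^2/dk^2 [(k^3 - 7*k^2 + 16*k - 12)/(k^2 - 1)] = 2*(17*k^3 - 57*k^2 + 51*k - 19)/(k^6 - 3*k^4 + 3*k^2 - 1)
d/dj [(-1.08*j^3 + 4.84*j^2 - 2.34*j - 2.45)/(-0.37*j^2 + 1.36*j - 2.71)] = (0.3996*j^4 - 2.9376*j^3 + 14.497*j^2 - 28.0458*j + 9.6734)/(0.1369*j^4 - 1.0064*j^3 + 3.855*j^2 - 7.3712*j + 7.3441)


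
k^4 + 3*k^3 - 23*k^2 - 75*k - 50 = (k - 5)*(k + 1)*(k + 2)*(k + 5)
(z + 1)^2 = z^2 + 2*z + 1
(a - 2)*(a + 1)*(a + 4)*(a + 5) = a^4 + 8*a^3 + 9*a^2 - 38*a - 40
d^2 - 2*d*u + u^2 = (-d + u)^2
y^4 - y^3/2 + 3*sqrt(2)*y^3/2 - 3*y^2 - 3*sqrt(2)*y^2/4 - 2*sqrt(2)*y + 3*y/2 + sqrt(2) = (y - 1/2)*(y - sqrt(2))*(y + sqrt(2)/2)*(y + 2*sqrt(2))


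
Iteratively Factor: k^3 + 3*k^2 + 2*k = (k + 2)*(k^2 + k) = (k + 1)*(k + 2)*(k)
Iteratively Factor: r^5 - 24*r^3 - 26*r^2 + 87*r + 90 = (r + 1)*(r^4 - r^3 - 23*r^2 - 3*r + 90) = (r + 1)*(r + 3)*(r^3 - 4*r^2 - 11*r + 30) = (r - 5)*(r + 1)*(r + 3)*(r^2 + r - 6) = (r - 5)*(r - 2)*(r + 1)*(r + 3)*(r + 3)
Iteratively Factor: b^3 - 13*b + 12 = (b - 1)*(b^2 + b - 12) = (b - 1)*(b + 4)*(b - 3)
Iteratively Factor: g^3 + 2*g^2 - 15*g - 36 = (g + 3)*(g^2 - g - 12) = (g + 3)^2*(g - 4)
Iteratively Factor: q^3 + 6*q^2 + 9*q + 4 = (q + 4)*(q^2 + 2*q + 1) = (q + 1)*(q + 4)*(q + 1)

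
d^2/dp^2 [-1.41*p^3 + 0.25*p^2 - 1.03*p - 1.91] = 0.5 - 8.46*p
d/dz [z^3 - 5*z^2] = z*(3*z - 10)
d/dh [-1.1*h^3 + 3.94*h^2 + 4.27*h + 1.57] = -3.3*h^2 + 7.88*h + 4.27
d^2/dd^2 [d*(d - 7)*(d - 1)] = 6*d - 16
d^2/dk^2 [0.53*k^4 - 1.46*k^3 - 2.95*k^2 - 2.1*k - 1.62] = 6.36*k^2 - 8.76*k - 5.9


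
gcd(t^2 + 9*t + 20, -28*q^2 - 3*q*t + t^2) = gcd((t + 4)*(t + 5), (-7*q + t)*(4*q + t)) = 1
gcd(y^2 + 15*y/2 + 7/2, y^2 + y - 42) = y + 7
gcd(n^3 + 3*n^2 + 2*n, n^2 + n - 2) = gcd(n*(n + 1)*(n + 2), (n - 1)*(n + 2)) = n + 2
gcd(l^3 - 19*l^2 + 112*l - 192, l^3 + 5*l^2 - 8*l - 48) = l - 3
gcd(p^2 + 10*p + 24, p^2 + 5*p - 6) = p + 6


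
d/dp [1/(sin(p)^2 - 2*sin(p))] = 2*(1 - sin(p))*cos(p)/((sin(p) - 2)^2*sin(p)^2)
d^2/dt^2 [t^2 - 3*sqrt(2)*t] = 2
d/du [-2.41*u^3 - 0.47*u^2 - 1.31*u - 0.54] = -7.23*u^2 - 0.94*u - 1.31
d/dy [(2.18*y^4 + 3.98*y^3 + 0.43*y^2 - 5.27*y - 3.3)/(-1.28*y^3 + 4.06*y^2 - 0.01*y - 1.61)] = (-2.7904*y^6 + 17.7016*y^5 + 16.6438*y^4 - 27.61*y^3 - 10.5035*y^2 + 25.4114*y + 8.4517)/(1.6384*y^6 - 10.3936*y^5 + 16.5092*y^4 + 4.0404*y^3 - 13.0731*y^2 + 0.0322*y + 2.5921)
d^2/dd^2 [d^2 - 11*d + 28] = 2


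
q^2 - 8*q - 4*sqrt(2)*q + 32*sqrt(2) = (q - 8)*(q - 4*sqrt(2))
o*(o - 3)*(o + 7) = o^3 + 4*o^2 - 21*o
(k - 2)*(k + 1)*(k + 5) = k^3 + 4*k^2 - 7*k - 10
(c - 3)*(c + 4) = c^2 + c - 12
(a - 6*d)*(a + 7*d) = a^2 + a*d - 42*d^2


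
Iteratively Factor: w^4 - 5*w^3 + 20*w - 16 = (w - 4)*(w^3 - w^2 - 4*w + 4) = (w - 4)*(w + 2)*(w^2 - 3*w + 2) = (w - 4)*(w - 2)*(w + 2)*(w - 1)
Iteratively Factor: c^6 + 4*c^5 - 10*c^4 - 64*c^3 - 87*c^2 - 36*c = (c + 3)*(c^5 + c^4 - 13*c^3 - 25*c^2 - 12*c) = (c + 3)^2*(c^4 - 2*c^3 - 7*c^2 - 4*c) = c*(c + 3)^2*(c^3 - 2*c^2 - 7*c - 4) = c*(c - 4)*(c + 3)^2*(c^2 + 2*c + 1) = c*(c - 4)*(c + 1)*(c + 3)^2*(c + 1)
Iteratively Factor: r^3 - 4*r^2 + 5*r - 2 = (r - 2)*(r^2 - 2*r + 1) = (r - 2)*(r - 1)*(r - 1)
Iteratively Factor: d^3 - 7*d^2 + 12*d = (d - 4)*(d^2 - 3*d) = d*(d - 4)*(d - 3)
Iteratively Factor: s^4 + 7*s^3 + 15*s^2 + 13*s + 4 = (s + 4)*(s^3 + 3*s^2 + 3*s + 1) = (s + 1)*(s + 4)*(s^2 + 2*s + 1) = (s + 1)^2*(s + 4)*(s + 1)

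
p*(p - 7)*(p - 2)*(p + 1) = p^4 - 8*p^3 + 5*p^2 + 14*p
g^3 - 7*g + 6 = (g - 2)*(g - 1)*(g + 3)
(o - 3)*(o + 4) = o^2 + o - 12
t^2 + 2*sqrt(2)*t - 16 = (t - 2*sqrt(2))*(t + 4*sqrt(2))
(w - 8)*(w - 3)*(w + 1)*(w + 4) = w^4 - 6*w^3 - 27*w^2 + 76*w + 96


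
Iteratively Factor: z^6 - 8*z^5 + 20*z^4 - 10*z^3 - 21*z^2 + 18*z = (z - 3)*(z^5 - 5*z^4 + 5*z^3 + 5*z^2 - 6*z) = (z - 3)*(z - 1)*(z^4 - 4*z^3 + z^2 + 6*z) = z*(z - 3)*(z - 1)*(z^3 - 4*z^2 + z + 6) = z*(z - 3)^2*(z - 1)*(z^2 - z - 2) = z*(z - 3)^2*(z - 2)*(z - 1)*(z + 1)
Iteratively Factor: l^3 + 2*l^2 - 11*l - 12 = (l + 1)*(l^2 + l - 12) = (l + 1)*(l + 4)*(l - 3)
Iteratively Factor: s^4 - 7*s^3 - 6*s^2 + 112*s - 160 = (s - 4)*(s^3 - 3*s^2 - 18*s + 40) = (s - 4)*(s + 4)*(s^2 - 7*s + 10) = (s - 5)*(s - 4)*(s + 4)*(s - 2)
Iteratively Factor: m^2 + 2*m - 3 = (m - 1)*(m + 3)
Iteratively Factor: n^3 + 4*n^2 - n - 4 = (n + 4)*(n^2 - 1) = (n + 1)*(n + 4)*(n - 1)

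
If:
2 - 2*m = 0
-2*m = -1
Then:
No Solution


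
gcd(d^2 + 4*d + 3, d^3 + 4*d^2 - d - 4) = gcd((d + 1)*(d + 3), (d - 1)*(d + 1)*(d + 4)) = d + 1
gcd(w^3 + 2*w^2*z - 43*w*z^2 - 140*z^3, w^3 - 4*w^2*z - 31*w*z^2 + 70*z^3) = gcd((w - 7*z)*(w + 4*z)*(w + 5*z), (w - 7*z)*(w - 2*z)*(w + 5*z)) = -w^2 + 2*w*z + 35*z^2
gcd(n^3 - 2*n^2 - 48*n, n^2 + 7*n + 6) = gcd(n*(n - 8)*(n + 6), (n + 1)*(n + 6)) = n + 6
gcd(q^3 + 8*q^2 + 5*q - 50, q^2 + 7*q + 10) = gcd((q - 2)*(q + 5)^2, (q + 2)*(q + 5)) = q + 5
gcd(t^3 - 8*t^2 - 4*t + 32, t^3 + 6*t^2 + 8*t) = t + 2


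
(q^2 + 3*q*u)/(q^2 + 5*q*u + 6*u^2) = q/(q + 2*u)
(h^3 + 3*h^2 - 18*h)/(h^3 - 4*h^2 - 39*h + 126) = h/(h - 7)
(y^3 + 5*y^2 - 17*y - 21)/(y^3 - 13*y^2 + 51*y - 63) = (y^2 + 8*y + 7)/(y^2 - 10*y + 21)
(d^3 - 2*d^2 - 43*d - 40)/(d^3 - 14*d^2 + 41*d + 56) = (d + 5)/(d - 7)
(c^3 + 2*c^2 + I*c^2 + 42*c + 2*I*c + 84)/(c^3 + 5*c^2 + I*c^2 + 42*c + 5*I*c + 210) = (c + 2)/(c + 5)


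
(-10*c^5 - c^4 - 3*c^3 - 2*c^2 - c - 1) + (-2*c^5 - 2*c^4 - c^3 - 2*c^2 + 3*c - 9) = -12*c^5 - 3*c^4 - 4*c^3 - 4*c^2 + 2*c - 10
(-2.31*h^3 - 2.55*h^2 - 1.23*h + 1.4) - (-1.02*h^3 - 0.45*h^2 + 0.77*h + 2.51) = -1.29*h^3 - 2.1*h^2 - 2.0*h - 1.11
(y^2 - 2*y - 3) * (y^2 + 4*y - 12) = y^4 + 2*y^3 - 23*y^2 + 12*y + 36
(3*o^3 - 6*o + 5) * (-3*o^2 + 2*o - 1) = -9*o^5 + 6*o^4 + 15*o^3 - 27*o^2 + 16*o - 5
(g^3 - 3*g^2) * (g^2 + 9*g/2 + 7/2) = g^5 + 3*g^4/2 - 10*g^3 - 21*g^2/2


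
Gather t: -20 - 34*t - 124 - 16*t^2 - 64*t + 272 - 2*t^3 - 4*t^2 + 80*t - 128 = -2*t^3 - 20*t^2 - 18*t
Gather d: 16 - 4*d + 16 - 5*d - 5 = 27 - 9*d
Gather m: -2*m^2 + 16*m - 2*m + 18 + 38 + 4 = -2*m^2 + 14*m + 60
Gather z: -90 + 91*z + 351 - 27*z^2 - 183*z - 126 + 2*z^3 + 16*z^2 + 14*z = 2*z^3 - 11*z^2 - 78*z + 135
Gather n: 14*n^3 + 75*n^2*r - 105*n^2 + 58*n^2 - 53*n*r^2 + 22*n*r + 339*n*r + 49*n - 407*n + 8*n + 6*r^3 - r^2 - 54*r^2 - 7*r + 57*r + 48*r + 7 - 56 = 14*n^3 + n^2*(75*r - 47) + n*(-53*r^2 + 361*r - 350) + 6*r^3 - 55*r^2 + 98*r - 49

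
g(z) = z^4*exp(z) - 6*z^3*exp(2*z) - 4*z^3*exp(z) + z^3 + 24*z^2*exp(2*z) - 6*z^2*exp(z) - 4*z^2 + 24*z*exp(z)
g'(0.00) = 24.00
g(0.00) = 0.00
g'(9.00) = -386432158526.97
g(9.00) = -159526376690.46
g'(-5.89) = 152.69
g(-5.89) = -338.46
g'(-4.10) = 82.79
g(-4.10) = -129.99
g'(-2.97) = 46.62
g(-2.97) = -57.51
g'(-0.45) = 7.90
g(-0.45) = -6.11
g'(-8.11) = 263.12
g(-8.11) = -794.74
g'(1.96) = 5943.39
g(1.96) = 2423.32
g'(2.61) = 21221.06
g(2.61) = 10457.12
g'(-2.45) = 32.71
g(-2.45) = -36.98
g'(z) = z^4*exp(z) - 12*z^3*exp(2*z) + 30*z^2*exp(2*z) - 18*z^2*exp(z) + 3*z^2 + 48*z*exp(2*z) + 12*z*exp(z) - 8*z + 24*exp(z)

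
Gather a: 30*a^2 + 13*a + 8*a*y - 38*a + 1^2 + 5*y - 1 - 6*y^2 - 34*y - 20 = 30*a^2 + a*(8*y - 25) - 6*y^2 - 29*y - 20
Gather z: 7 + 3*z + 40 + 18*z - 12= 21*z + 35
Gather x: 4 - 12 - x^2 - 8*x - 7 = -x^2 - 8*x - 15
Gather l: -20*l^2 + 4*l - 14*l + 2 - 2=-20*l^2 - 10*l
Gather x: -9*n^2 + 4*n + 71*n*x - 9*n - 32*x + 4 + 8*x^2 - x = -9*n^2 - 5*n + 8*x^2 + x*(71*n - 33) + 4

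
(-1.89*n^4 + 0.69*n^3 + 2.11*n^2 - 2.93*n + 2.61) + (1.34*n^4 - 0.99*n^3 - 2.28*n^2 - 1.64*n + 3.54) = -0.55*n^4 - 0.3*n^3 - 0.17*n^2 - 4.57*n + 6.15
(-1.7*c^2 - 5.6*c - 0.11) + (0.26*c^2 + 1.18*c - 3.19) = -1.44*c^2 - 4.42*c - 3.3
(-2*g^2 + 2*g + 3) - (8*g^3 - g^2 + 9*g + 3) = -8*g^3 - g^2 - 7*g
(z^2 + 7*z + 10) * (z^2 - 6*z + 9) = z^4 + z^3 - 23*z^2 + 3*z + 90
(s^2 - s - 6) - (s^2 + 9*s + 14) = -10*s - 20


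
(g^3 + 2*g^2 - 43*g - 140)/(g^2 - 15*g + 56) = (g^2 + 9*g + 20)/(g - 8)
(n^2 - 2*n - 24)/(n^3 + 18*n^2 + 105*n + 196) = (n - 6)/(n^2 + 14*n + 49)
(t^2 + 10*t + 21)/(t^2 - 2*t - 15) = (t + 7)/(t - 5)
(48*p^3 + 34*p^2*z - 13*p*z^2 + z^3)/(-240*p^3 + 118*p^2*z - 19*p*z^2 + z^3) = (p + z)/(-5*p + z)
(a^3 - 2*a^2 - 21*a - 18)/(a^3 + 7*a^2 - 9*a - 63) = (a^2 - 5*a - 6)/(a^2 + 4*a - 21)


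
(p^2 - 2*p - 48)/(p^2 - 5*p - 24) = (p + 6)/(p + 3)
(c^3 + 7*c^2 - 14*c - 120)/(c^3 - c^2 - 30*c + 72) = (c + 5)/(c - 3)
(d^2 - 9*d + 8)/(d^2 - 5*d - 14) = (-d^2 + 9*d - 8)/(-d^2 + 5*d + 14)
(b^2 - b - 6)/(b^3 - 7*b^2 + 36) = 1/(b - 6)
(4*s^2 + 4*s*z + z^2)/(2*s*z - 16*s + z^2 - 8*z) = (2*s + z)/(z - 8)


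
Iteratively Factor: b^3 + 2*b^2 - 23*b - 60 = (b + 3)*(b^2 - b - 20) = (b - 5)*(b + 3)*(b + 4)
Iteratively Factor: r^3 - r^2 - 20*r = (r)*(r^2 - r - 20) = r*(r + 4)*(r - 5)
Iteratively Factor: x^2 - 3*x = (x)*(x - 3)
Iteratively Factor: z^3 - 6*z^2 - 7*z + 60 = (z - 5)*(z^2 - z - 12) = (z - 5)*(z - 4)*(z + 3)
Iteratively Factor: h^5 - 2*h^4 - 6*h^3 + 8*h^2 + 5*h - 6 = (h - 1)*(h^4 - h^3 - 7*h^2 + h + 6) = (h - 3)*(h - 1)*(h^3 + 2*h^2 - h - 2) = (h - 3)*(h - 1)*(h + 2)*(h^2 - 1) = (h - 3)*(h - 1)*(h + 1)*(h + 2)*(h - 1)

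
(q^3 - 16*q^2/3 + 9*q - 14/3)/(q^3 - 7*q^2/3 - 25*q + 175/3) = (q^2 - 3*q + 2)/(q^2 - 25)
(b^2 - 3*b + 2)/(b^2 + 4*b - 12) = (b - 1)/(b + 6)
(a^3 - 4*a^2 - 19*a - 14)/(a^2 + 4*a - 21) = (a^3 - 4*a^2 - 19*a - 14)/(a^2 + 4*a - 21)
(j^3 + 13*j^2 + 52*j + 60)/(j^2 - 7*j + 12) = (j^3 + 13*j^2 + 52*j + 60)/(j^2 - 7*j + 12)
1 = 1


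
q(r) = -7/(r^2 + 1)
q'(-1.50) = -1.99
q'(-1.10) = -3.15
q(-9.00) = -0.09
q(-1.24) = -2.76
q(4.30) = -0.36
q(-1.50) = -2.15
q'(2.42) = 0.72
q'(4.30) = 0.16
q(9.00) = -0.09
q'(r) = 14*r/(r^2 + 1)^2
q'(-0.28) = -3.37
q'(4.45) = 0.14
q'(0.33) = 3.76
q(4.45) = -0.34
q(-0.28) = -6.49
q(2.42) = -1.02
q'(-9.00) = -0.02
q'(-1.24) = -2.70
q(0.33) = -6.31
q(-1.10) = -3.17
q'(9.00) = 0.02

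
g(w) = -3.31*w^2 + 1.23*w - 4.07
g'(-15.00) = 100.53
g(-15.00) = -767.27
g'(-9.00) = 60.81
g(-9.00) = -283.25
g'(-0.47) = 4.34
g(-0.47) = -5.38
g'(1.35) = -7.71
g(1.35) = -8.44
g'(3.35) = -20.95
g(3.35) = -37.10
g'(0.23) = -0.29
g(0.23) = -3.96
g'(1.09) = -5.99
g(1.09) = -6.66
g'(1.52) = -8.83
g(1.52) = -9.85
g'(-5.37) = 36.78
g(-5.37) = -106.13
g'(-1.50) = 11.16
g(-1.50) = -13.36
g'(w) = 1.23 - 6.62*w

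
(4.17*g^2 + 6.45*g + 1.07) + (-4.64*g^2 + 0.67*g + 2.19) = -0.47*g^2 + 7.12*g + 3.26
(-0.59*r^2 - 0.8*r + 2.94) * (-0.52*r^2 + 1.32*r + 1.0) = 0.3068*r^4 - 0.3628*r^3 - 3.1748*r^2 + 3.0808*r + 2.94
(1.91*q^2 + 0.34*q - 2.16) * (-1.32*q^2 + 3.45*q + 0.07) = -2.5212*q^4 + 6.1407*q^3 + 4.1579*q^2 - 7.4282*q - 0.1512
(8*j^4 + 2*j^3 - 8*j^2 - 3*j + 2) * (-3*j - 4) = -24*j^5 - 38*j^4 + 16*j^3 + 41*j^2 + 6*j - 8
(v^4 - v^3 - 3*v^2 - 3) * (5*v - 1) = 5*v^5 - 6*v^4 - 14*v^3 + 3*v^2 - 15*v + 3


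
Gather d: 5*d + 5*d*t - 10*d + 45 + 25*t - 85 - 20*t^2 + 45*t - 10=d*(5*t - 5) - 20*t^2 + 70*t - 50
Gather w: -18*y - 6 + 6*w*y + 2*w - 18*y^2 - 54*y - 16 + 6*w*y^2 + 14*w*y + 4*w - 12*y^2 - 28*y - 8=w*(6*y^2 + 20*y + 6) - 30*y^2 - 100*y - 30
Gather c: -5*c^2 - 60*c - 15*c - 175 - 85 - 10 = -5*c^2 - 75*c - 270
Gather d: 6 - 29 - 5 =-28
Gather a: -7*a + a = -6*a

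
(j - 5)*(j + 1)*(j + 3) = j^3 - j^2 - 17*j - 15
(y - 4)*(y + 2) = y^2 - 2*y - 8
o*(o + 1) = o^2 + o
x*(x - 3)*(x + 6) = x^3 + 3*x^2 - 18*x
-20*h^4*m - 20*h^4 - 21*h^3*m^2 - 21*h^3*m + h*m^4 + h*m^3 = (-5*h + m)*(h + m)*(4*h + m)*(h*m + h)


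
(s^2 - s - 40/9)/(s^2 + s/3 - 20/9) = (3*s - 8)/(3*s - 4)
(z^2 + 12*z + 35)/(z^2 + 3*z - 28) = (z + 5)/(z - 4)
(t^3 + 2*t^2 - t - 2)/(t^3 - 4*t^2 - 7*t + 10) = (t + 1)/(t - 5)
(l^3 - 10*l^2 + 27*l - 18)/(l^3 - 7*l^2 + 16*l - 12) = (l^2 - 7*l + 6)/(l^2 - 4*l + 4)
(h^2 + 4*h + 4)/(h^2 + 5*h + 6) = (h + 2)/(h + 3)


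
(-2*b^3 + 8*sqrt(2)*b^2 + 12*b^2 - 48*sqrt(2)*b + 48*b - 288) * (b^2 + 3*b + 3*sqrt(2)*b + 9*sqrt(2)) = -2*b^5 + 2*sqrt(2)*b^4 + 6*b^4 - 6*sqrt(2)*b^3 + 132*b^3 - 288*b^2 + 108*sqrt(2)*b^2 - 1728*b - 432*sqrt(2)*b - 2592*sqrt(2)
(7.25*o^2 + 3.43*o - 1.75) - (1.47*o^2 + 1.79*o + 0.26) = 5.78*o^2 + 1.64*o - 2.01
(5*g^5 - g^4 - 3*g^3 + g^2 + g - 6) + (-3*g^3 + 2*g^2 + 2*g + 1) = 5*g^5 - g^4 - 6*g^3 + 3*g^2 + 3*g - 5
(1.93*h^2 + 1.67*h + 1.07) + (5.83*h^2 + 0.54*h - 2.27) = 7.76*h^2 + 2.21*h - 1.2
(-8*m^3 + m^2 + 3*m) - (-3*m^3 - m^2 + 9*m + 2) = -5*m^3 + 2*m^2 - 6*m - 2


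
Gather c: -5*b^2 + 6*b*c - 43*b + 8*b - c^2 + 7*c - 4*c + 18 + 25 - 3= -5*b^2 - 35*b - c^2 + c*(6*b + 3) + 40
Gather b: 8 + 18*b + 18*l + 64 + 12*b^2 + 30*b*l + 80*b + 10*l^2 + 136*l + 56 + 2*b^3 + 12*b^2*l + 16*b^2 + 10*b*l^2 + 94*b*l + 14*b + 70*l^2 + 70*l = 2*b^3 + b^2*(12*l + 28) + b*(10*l^2 + 124*l + 112) + 80*l^2 + 224*l + 128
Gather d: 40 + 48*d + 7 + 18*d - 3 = 66*d + 44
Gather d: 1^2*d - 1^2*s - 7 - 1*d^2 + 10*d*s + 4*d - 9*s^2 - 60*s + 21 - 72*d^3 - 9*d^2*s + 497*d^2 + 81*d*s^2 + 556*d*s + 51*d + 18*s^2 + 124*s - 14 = -72*d^3 + d^2*(496 - 9*s) + d*(81*s^2 + 566*s + 56) + 9*s^2 + 63*s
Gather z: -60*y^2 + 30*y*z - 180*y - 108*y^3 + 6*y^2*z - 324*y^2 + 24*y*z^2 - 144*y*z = -108*y^3 - 384*y^2 + 24*y*z^2 - 180*y + z*(6*y^2 - 114*y)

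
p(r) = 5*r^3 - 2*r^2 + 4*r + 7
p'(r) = 15*r^2 - 4*r + 4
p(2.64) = 95.62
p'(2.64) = 97.98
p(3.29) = 176.57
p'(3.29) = 153.20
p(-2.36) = -79.30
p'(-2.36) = 96.98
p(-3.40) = -226.24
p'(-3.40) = 191.00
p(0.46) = 8.90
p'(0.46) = 5.33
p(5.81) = 943.34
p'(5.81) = 487.10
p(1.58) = 28.05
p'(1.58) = 35.13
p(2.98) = 133.48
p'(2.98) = 125.29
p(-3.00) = -158.00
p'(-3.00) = 151.00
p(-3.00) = -158.00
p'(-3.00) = 151.00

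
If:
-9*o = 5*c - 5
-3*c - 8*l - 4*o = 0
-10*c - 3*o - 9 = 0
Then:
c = -32/25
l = -23/150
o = 19/15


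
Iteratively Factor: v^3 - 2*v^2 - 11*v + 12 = (v + 3)*(v^2 - 5*v + 4) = (v - 1)*(v + 3)*(v - 4)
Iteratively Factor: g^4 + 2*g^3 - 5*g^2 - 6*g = (g + 3)*(g^3 - g^2 - 2*g) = (g + 1)*(g + 3)*(g^2 - 2*g) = (g - 2)*(g + 1)*(g + 3)*(g)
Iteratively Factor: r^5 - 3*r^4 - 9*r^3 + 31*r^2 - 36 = (r - 3)*(r^4 - 9*r^2 + 4*r + 12) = (r - 3)*(r + 1)*(r^3 - r^2 - 8*r + 12) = (r - 3)*(r + 1)*(r + 3)*(r^2 - 4*r + 4) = (r - 3)*(r - 2)*(r + 1)*(r + 3)*(r - 2)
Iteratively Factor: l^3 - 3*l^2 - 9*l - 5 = (l - 5)*(l^2 + 2*l + 1) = (l - 5)*(l + 1)*(l + 1)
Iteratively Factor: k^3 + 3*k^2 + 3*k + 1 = (k + 1)*(k^2 + 2*k + 1) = (k + 1)^2*(k + 1)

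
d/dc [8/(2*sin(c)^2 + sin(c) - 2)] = -8*(4*sin(c) + 1)*cos(c)/(-sin(c) + cos(2*c) + 1)^2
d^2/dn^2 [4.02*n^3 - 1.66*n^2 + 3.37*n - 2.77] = 24.12*n - 3.32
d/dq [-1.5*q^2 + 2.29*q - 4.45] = 2.29 - 3.0*q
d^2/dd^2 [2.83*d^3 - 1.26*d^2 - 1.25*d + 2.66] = 16.98*d - 2.52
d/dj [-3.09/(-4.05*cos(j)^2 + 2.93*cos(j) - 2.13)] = (25.029*cos(j) - 9.0537)*sin(j)/(4.05*cos(j)^2 - 2.93*cos(j) + 2.13)^2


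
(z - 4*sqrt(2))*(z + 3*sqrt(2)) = z^2 - sqrt(2)*z - 24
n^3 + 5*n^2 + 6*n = n*(n + 2)*(n + 3)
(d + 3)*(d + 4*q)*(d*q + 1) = d^3*q + 4*d^2*q^2 + 3*d^2*q + d^2 + 12*d*q^2 + 4*d*q + 3*d + 12*q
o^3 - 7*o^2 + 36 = (o - 6)*(o - 3)*(o + 2)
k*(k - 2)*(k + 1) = k^3 - k^2 - 2*k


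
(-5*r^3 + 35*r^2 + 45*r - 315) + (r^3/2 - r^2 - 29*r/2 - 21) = -9*r^3/2 + 34*r^2 + 61*r/2 - 336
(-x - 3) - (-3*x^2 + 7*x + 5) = 3*x^2 - 8*x - 8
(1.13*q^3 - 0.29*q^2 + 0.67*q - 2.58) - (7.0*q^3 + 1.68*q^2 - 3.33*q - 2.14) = -5.87*q^3 - 1.97*q^2 + 4.0*q - 0.44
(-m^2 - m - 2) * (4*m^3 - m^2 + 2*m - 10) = -4*m^5 - 3*m^4 - 9*m^3 + 10*m^2 + 6*m + 20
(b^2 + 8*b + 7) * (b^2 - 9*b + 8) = b^4 - b^3 - 57*b^2 + b + 56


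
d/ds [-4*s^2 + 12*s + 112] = 12 - 8*s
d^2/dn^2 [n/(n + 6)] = -12/(n + 6)^3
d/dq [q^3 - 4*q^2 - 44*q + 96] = 3*q^2 - 8*q - 44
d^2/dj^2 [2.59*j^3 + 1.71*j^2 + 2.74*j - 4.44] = 15.54*j + 3.42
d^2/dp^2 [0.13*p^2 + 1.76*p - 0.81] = 0.260000000000000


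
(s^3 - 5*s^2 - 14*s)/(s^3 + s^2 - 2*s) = (s - 7)/(s - 1)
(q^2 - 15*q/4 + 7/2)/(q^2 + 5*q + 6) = (4*q^2 - 15*q + 14)/(4*(q^2 + 5*q + 6))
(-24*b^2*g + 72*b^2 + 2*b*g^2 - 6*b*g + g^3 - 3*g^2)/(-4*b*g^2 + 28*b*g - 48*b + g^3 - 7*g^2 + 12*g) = (6*b + g)/(g - 4)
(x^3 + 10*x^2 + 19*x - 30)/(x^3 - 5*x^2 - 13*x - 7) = (-x^3 - 10*x^2 - 19*x + 30)/(-x^3 + 5*x^2 + 13*x + 7)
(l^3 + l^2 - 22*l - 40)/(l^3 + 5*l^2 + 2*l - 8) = (l - 5)/(l - 1)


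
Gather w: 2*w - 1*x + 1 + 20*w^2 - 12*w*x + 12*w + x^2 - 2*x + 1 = 20*w^2 + w*(14 - 12*x) + x^2 - 3*x + 2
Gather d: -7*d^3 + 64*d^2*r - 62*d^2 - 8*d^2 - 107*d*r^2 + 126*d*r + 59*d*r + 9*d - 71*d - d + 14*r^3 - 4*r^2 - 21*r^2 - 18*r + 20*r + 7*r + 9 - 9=-7*d^3 + d^2*(64*r - 70) + d*(-107*r^2 + 185*r - 63) + 14*r^3 - 25*r^2 + 9*r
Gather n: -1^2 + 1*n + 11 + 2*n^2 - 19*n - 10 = 2*n^2 - 18*n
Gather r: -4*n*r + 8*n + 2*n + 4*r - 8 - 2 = 10*n + r*(4 - 4*n) - 10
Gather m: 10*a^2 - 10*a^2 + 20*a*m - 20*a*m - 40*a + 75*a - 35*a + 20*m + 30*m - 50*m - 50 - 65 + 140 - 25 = 0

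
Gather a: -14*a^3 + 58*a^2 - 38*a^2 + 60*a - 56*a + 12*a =-14*a^3 + 20*a^2 + 16*a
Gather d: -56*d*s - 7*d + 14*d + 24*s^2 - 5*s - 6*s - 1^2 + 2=d*(7 - 56*s) + 24*s^2 - 11*s + 1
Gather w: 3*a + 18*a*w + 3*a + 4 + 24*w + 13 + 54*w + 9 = 6*a + w*(18*a + 78) + 26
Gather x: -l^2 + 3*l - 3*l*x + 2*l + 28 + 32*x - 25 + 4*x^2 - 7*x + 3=-l^2 + 5*l + 4*x^2 + x*(25 - 3*l) + 6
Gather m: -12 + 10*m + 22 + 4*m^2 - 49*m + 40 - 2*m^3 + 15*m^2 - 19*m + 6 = -2*m^3 + 19*m^2 - 58*m + 56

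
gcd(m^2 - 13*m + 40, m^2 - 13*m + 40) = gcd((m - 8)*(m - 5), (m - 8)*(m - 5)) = m^2 - 13*m + 40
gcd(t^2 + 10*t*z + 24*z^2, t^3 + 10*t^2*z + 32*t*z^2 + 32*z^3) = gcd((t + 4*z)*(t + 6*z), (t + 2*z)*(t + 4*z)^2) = t + 4*z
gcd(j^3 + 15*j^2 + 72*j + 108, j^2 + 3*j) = j + 3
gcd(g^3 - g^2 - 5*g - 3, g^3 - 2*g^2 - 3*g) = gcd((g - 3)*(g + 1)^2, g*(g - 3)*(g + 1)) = g^2 - 2*g - 3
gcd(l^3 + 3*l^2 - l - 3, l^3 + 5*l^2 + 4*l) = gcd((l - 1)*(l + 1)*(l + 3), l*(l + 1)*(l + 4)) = l + 1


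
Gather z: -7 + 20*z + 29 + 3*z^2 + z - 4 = 3*z^2 + 21*z + 18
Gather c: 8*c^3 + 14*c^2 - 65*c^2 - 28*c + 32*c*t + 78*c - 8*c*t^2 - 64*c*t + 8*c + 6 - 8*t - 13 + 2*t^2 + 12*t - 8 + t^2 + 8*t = 8*c^3 - 51*c^2 + c*(-8*t^2 - 32*t + 58) + 3*t^2 + 12*t - 15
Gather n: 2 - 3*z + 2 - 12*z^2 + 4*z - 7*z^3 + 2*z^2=-7*z^3 - 10*z^2 + z + 4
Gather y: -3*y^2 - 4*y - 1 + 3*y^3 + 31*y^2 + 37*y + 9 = 3*y^3 + 28*y^2 + 33*y + 8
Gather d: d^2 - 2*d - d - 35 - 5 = d^2 - 3*d - 40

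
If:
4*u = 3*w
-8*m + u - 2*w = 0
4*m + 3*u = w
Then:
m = 0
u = 0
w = 0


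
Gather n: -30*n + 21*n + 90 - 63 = 27 - 9*n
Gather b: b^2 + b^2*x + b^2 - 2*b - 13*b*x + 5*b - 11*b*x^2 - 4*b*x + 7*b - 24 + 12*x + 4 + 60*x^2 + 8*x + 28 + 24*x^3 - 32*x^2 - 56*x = b^2*(x + 2) + b*(-11*x^2 - 17*x + 10) + 24*x^3 + 28*x^2 - 36*x + 8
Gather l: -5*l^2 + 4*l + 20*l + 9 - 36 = -5*l^2 + 24*l - 27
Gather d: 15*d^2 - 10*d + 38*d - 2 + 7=15*d^2 + 28*d + 5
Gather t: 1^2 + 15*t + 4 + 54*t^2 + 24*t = 54*t^2 + 39*t + 5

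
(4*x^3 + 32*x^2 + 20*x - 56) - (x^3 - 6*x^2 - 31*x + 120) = 3*x^3 + 38*x^2 + 51*x - 176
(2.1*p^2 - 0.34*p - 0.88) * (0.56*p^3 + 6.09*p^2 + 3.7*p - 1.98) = 1.176*p^5 + 12.5986*p^4 + 5.2066*p^3 - 10.7752*p^2 - 2.5828*p + 1.7424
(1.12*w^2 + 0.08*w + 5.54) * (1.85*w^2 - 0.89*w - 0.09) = 2.072*w^4 - 0.8488*w^3 + 10.077*w^2 - 4.9378*w - 0.4986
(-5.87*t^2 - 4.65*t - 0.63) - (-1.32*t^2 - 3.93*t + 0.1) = -4.55*t^2 - 0.72*t - 0.73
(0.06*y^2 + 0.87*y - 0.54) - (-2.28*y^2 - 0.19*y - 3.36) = 2.34*y^2 + 1.06*y + 2.82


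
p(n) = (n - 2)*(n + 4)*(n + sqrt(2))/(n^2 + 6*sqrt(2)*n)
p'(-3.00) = -0.15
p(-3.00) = -0.48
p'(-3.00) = -0.15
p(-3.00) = -0.48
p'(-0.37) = 10.14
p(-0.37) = 2.99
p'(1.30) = 1.38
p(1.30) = -0.79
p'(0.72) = 3.11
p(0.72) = -1.95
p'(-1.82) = 0.52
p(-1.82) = -0.28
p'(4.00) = 0.83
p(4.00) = 1.73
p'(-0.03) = 1481.93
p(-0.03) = 43.98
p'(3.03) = 0.85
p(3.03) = 0.92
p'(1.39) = 1.29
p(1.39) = -0.67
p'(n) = (-2*n - 6*sqrt(2))*(n - 2)*(n + 4)*(n + sqrt(2))/(n^2 + 6*sqrt(2)*n)^2 + (n - 2)*(n + 4)/(n^2 + 6*sqrt(2)*n) + (n - 2)*(n + sqrt(2))/(n^2 + 6*sqrt(2)*n) + (n + 4)*(n + sqrt(2))/(n^2 + 6*sqrt(2)*n)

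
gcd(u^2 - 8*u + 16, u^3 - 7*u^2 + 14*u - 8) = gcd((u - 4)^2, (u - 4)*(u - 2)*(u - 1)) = u - 4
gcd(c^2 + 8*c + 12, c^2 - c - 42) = c + 6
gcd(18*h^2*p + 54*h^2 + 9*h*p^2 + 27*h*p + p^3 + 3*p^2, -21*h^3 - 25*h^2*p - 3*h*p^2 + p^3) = 3*h + p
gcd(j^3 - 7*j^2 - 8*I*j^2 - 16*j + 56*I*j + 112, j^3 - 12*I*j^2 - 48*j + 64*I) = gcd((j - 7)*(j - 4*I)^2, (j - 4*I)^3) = j^2 - 8*I*j - 16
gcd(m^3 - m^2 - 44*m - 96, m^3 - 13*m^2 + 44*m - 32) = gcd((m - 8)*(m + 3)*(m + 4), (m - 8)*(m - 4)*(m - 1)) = m - 8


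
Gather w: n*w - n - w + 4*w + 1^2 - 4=-n + w*(n + 3) - 3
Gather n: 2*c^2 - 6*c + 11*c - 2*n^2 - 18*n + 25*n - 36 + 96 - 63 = 2*c^2 + 5*c - 2*n^2 + 7*n - 3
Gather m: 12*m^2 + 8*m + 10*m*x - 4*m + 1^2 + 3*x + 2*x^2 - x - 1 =12*m^2 + m*(10*x + 4) + 2*x^2 + 2*x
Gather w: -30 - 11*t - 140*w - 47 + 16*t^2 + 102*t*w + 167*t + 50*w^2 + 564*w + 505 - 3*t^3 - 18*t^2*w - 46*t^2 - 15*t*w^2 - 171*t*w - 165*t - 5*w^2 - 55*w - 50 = -3*t^3 - 30*t^2 - 9*t + w^2*(45 - 15*t) + w*(-18*t^2 - 69*t + 369) + 378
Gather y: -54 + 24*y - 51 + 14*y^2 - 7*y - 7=14*y^2 + 17*y - 112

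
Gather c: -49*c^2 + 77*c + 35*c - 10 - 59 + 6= -49*c^2 + 112*c - 63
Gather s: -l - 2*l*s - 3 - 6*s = -l + s*(-2*l - 6) - 3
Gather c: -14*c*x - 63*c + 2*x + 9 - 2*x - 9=c*(-14*x - 63)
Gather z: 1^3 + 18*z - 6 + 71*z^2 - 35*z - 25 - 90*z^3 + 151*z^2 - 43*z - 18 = -90*z^3 + 222*z^2 - 60*z - 48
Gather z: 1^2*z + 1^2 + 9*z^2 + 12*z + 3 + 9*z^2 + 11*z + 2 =18*z^2 + 24*z + 6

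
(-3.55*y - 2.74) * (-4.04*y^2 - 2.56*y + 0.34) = 14.342*y^3 + 20.1576*y^2 + 5.8074*y - 0.9316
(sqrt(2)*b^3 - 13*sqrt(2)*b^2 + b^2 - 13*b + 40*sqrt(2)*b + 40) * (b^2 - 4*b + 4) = sqrt(2)*b^5 - 17*sqrt(2)*b^4 + b^4 - 17*b^3 + 96*sqrt(2)*b^3 - 212*sqrt(2)*b^2 + 96*b^2 - 212*b + 160*sqrt(2)*b + 160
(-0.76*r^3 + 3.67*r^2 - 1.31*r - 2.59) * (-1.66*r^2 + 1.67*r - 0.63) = 1.2616*r^5 - 7.3614*r^4 + 8.7823*r^3 - 0.200400000000001*r^2 - 3.5*r + 1.6317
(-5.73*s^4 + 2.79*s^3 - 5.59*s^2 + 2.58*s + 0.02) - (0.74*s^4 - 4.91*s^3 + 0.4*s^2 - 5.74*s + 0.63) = -6.47*s^4 + 7.7*s^3 - 5.99*s^2 + 8.32*s - 0.61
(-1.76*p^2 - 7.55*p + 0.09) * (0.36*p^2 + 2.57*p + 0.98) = -0.6336*p^4 - 7.2412*p^3 - 21.0959*p^2 - 7.1677*p + 0.0882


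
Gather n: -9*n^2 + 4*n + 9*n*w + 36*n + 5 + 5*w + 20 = -9*n^2 + n*(9*w + 40) + 5*w + 25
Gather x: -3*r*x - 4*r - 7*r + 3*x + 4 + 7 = -11*r + x*(3 - 3*r) + 11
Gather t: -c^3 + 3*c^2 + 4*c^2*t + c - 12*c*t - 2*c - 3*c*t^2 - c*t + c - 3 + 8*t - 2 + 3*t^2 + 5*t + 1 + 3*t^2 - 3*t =-c^3 + 3*c^2 + t^2*(6 - 3*c) + t*(4*c^2 - 13*c + 10) - 4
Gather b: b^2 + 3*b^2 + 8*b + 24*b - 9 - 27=4*b^2 + 32*b - 36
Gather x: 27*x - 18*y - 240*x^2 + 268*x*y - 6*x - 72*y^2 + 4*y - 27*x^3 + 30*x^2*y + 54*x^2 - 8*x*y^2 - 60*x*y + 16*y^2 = -27*x^3 + x^2*(30*y - 186) + x*(-8*y^2 + 208*y + 21) - 56*y^2 - 14*y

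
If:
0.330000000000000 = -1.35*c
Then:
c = -0.24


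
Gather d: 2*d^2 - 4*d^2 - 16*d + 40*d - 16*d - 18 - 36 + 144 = -2*d^2 + 8*d + 90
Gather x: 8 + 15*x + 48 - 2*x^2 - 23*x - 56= -2*x^2 - 8*x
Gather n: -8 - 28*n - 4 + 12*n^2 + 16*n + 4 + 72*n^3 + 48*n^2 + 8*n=72*n^3 + 60*n^2 - 4*n - 8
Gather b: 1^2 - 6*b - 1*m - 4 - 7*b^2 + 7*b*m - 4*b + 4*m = -7*b^2 + b*(7*m - 10) + 3*m - 3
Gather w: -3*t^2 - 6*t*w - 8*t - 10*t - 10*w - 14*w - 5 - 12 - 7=-3*t^2 - 18*t + w*(-6*t - 24) - 24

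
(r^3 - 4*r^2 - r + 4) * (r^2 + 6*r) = r^5 + 2*r^4 - 25*r^3 - 2*r^2 + 24*r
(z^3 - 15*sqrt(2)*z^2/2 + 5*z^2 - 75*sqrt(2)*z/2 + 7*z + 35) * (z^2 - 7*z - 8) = z^5 - 15*sqrt(2)*z^4/2 - 2*z^4 - 36*z^3 + 15*sqrt(2)*z^3 - 54*z^2 + 645*sqrt(2)*z^2/2 - 301*z + 300*sqrt(2)*z - 280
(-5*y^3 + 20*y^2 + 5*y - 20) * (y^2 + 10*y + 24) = -5*y^5 - 30*y^4 + 85*y^3 + 510*y^2 - 80*y - 480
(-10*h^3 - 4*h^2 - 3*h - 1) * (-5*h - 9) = 50*h^4 + 110*h^3 + 51*h^2 + 32*h + 9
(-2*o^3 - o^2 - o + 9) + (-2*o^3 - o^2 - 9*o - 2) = -4*o^3 - 2*o^2 - 10*o + 7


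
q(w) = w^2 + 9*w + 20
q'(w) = 2*w + 9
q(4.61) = 82.74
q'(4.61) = 18.22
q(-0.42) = 16.40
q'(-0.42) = 8.16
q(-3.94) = 0.06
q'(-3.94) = 1.12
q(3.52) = 64.07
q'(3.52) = 16.04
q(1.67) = 37.82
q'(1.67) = 12.34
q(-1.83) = 6.88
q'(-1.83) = 5.34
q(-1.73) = 7.42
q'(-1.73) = 5.54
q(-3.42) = 0.92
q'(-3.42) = 2.16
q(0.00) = 20.00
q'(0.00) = 9.00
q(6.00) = 110.00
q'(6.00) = 21.00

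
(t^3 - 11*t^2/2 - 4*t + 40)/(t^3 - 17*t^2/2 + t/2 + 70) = (t - 4)/(t - 7)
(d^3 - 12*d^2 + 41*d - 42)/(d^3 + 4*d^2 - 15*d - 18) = (d^2 - 9*d + 14)/(d^2 + 7*d + 6)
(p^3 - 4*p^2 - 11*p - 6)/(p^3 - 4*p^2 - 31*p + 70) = (p^3 - 4*p^2 - 11*p - 6)/(p^3 - 4*p^2 - 31*p + 70)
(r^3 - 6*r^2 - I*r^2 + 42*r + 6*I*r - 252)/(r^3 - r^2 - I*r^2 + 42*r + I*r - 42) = (r - 6)/(r - 1)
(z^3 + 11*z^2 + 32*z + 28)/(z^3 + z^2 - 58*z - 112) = (z + 2)/(z - 8)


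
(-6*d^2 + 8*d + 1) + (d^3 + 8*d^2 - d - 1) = d^3 + 2*d^2 + 7*d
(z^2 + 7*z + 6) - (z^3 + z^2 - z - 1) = -z^3 + 8*z + 7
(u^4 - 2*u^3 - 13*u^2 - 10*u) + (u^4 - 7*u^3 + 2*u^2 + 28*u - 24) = 2*u^4 - 9*u^3 - 11*u^2 + 18*u - 24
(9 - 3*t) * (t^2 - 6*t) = -3*t^3 + 27*t^2 - 54*t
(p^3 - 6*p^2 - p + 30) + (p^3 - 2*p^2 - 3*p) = 2*p^3 - 8*p^2 - 4*p + 30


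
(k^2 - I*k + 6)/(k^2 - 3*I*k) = (k + 2*I)/k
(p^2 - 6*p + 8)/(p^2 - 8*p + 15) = (p^2 - 6*p + 8)/(p^2 - 8*p + 15)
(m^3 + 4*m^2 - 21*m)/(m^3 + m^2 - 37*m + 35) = m*(m - 3)/(m^2 - 6*m + 5)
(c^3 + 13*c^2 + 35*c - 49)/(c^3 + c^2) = (c^3 + 13*c^2 + 35*c - 49)/(c^2*(c + 1))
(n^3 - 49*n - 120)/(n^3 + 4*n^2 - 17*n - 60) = (n - 8)/(n - 4)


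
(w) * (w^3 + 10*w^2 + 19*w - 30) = w^4 + 10*w^3 + 19*w^2 - 30*w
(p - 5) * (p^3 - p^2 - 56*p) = p^4 - 6*p^3 - 51*p^2 + 280*p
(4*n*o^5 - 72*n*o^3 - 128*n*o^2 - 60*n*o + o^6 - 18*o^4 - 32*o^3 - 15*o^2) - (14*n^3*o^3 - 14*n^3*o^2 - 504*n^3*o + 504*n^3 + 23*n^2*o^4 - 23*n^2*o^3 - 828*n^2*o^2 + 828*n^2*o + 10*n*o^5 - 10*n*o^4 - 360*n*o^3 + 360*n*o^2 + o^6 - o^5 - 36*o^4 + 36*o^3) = -14*n^3*o^3 + 14*n^3*o^2 + 504*n^3*o - 504*n^3 - 23*n^2*o^4 + 23*n^2*o^3 + 828*n^2*o^2 - 828*n^2*o - 6*n*o^5 + 10*n*o^4 + 288*n*o^3 - 488*n*o^2 - 60*n*o + o^5 + 18*o^4 - 68*o^3 - 15*o^2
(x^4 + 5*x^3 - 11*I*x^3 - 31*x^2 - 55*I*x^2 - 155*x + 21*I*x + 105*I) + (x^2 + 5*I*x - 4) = x^4 + 5*x^3 - 11*I*x^3 - 30*x^2 - 55*I*x^2 - 155*x + 26*I*x - 4 + 105*I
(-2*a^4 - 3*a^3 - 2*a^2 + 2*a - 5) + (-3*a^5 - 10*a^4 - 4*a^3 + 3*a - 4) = -3*a^5 - 12*a^4 - 7*a^3 - 2*a^2 + 5*a - 9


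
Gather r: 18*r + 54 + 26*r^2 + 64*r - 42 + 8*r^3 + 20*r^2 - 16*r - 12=8*r^3 + 46*r^2 + 66*r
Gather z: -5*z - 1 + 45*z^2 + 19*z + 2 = 45*z^2 + 14*z + 1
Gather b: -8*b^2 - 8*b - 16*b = -8*b^2 - 24*b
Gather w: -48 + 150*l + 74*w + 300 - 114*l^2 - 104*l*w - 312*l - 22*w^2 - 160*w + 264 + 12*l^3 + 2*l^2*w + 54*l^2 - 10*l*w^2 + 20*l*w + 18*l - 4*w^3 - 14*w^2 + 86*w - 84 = 12*l^3 - 60*l^2 - 144*l - 4*w^3 + w^2*(-10*l - 36) + w*(2*l^2 - 84*l) + 432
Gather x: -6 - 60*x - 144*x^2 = -144*x^2 - 60*x - 6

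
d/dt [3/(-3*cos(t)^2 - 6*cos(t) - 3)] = -2*sin(t)/(cos(t) + 1)^3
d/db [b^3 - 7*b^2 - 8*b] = 3*b^2 - 14*b - 8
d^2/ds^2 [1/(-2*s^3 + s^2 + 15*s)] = 2*(s*(6*s - 1)*(-2*s^2 + s + 15) + (-6*s^2 + 2*s + 15)^2)/(s^3*(-2*s^2 + s + 15)^3)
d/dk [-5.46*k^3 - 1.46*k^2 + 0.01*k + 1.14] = -16.38*k^2 - 2.92*k + 0.01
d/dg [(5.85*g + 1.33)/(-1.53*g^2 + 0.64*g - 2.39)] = (8.9505*g^2 + 4.0698*g - 14.8327)/(2.3409*g^4 - 1.9584*g^3 + 7.723*g^2 - 3.0592*g + 5.7121)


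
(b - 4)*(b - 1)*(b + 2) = b^3 - 3*b^2 - 6*b + 8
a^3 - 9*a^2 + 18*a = a*(a - 6)*(a - 3)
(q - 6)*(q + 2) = q^2 - 4*q - 12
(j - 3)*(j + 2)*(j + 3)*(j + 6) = j^4 + 8*j^3 + 3*j^2 - 72*j - 108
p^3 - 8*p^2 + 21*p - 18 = (p - 3)^2*(p - 2)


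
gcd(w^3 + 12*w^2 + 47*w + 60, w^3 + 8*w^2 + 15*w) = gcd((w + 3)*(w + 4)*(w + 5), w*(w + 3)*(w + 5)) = w^2 + 8*w + 15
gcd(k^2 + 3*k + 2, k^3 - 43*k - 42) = k + 1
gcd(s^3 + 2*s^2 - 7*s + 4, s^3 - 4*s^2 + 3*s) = s - 1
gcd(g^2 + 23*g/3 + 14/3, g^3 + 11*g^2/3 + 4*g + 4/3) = g + 2/3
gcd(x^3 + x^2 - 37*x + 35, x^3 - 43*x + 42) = x^2 + 6*x - 7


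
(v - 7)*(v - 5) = v^2 - 12*v + 35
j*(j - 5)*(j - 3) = j^3 - 8*j^2 + 15*j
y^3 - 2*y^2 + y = y*(y - 1)^2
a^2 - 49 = (a - 7)*(a + 7)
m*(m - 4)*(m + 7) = m^3 + 3*m^2 - 28*m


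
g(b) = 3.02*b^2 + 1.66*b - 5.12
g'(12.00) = 74.14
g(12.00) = 449.68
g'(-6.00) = -34.58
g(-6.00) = 93.64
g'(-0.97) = -4.20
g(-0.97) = -3.89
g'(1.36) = 9.87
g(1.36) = 2.72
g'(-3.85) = -21.59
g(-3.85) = 33.25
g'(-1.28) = -6.07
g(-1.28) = -2.30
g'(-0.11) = 1.00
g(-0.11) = -5.27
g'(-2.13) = -11.21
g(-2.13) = 5.05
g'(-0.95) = -4.08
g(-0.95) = -3.97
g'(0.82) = 6.61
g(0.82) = -1.73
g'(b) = 6.04*b + 1.66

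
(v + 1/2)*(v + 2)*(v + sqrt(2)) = v^3 + sqrt(2)*v^2 + 5*v^2/2 + v + 5*sqrt(2)*v/2 + sqrt(2)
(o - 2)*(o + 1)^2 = o^3 - 3*o - 2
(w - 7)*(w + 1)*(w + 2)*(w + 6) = w^4 + 2*w^3 - 43*w^2 - 128*w - 84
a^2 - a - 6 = (a - 3)*(a + 2)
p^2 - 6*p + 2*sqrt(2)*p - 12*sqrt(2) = (p - 6)*(p + 2*sqrt(2))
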